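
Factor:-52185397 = -11^1*4744127^1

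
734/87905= 734/87905 = 0.01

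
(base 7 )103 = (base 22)28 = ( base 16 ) 34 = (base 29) 1N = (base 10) 52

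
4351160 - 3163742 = 1187418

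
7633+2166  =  9799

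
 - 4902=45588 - 50490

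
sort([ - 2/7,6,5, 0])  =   [ - 2/7,0  ,  5,  6]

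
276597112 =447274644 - 170677532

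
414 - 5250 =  -4836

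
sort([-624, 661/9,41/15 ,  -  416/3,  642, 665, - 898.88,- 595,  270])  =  [ - 898.88, - 624 , - 595, - 416/3,41/15, 661/9, 270, 642, 665] 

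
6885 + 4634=11519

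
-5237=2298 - 7535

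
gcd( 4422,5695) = 67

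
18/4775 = 18/4775 = 0.00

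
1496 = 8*187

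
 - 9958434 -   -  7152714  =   - 2805720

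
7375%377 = 212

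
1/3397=1/3397 = 0.00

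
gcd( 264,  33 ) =33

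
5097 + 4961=10058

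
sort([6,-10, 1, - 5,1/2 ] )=[ - 10, -5, 1/2, 1, 6] 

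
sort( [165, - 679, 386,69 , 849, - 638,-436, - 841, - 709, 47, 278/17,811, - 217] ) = [ -841,-709, - 679, - 638, - 436, - 217, 278/17,47, 69,165, 386 , 811,849]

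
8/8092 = 2/2023=0.00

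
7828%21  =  16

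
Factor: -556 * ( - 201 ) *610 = 68171160 =2^3*3^1*5^1* 61^1 *67^1 * 139^1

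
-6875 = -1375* 5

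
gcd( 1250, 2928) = 2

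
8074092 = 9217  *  876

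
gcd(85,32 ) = 1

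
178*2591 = 461198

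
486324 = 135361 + 350963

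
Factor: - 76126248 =-2^3 * 3^2*11^1*277^1*347^1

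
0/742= 0 = 0.00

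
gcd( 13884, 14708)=4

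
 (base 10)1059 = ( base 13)636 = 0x423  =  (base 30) 159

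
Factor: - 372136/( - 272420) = 362/265 = 2^1*5^( - 1 )*53^( - 1 )*181^1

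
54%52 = 2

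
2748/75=36 + 16/25 = 36.64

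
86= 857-771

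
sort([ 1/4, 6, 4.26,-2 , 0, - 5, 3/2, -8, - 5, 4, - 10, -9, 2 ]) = [ - 10, - 9, - 8, - 5, - 5, - 2, 0, 1/4,  3/2, 2 , 4,4.26,6 ] 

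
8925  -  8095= 830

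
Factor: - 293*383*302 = -2^1*151^1*293^1*383^1=- 33890138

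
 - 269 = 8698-8967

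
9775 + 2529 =12304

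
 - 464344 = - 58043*8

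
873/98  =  873/98 = 8.91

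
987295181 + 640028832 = 1627324013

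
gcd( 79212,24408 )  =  12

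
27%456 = 27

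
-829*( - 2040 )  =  1691160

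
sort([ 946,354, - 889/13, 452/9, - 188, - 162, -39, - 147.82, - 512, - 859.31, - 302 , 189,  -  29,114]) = [ - 859.31, - 512, - 302, - 188,  -  162,- 147.82, - 889/13 , - 39, - 29,452/9,114, 189,354, 946]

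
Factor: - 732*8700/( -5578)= 2^3* 3^2*5^2*29^1*61^1*2789^(-1) = 3184200/2789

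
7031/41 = 171 + 20/41 = 171.49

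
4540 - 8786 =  - 4246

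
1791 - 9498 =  - 7707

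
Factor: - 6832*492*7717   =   - 25939491648 = -2^6*3^1*7^1*41^1*61^1 *7717^1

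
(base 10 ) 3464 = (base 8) 6610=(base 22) 73a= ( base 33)35w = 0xd88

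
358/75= 358/75 = 4.77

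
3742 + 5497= 9239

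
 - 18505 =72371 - 90876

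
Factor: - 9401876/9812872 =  - 2^(-1) * 11^1*107^1*1997^1 *1226609^( - 1) = - 2350469/2453218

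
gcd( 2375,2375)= 2375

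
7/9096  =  7/9096 = 0.00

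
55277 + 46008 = 101285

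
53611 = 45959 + 7652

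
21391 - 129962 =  - 108571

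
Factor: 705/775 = 141/155 = 3^1*5^( -1)*31^ (- 1) * 47^1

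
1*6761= 6761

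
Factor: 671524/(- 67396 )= - 827/83=-83^( - 1)*827^1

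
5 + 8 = 13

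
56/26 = 28/13 =2.15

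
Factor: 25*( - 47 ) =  - 5^2* 47^1 =- 1175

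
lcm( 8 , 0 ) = 0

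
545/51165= 109/10233 = 0.01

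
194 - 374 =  - 180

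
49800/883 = 56 + 352/883=   56.40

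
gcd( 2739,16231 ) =1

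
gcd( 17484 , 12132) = 12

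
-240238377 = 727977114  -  968215491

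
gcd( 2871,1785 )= 3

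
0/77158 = 0 = 0.00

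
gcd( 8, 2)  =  2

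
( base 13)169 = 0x100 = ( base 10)256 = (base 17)f1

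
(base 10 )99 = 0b1100011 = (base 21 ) 4f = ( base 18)59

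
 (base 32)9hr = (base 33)8wj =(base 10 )9787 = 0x263B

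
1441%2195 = 1441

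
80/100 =4/5 = 0.80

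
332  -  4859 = - 4527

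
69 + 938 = 1007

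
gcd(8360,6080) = 760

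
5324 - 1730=3594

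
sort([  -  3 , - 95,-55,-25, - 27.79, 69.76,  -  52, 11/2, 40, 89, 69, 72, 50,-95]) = [ - 95, -95, -55, -52 ,  -  27.79, - 25, - 3, 11/2 , 40, 50,69 , 69.76, 72,89]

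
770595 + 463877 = 1234472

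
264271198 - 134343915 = 129927283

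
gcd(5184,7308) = 36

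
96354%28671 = 10341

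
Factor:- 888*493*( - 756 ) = 330964704 = 2^5*3^4*7^1*17^1*29^1*37^1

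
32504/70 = 464 + 12/35= 464.34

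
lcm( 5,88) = 440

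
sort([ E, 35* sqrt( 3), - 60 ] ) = [ - 60, E, 35*sqrt( 3) ] 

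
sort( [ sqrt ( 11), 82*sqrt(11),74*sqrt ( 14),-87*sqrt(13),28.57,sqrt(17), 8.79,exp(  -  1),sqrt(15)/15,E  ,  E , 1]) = [ -87*sqrt(13),sqrt (15 ) /15,  exp(-1), 1, E, E, sqrt( 11 ),  sqrt(17), 8.79, 28.57,  82*sqrt (11), 74*sqrt (14 )]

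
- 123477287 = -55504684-67972603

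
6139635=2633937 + 3505698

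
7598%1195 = 428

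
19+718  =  737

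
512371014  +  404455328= 916826342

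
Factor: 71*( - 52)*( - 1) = 3692 = 2^2*13^1*71^1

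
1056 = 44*24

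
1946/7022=973/3511 = 0.28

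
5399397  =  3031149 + 2368248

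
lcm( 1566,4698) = 4698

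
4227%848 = 835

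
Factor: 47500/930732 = 11875/232683 = 3^(- 1) * 5^4*11^( - 2 )*19^1 *641^( - 1 )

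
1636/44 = 37 + 2/11 = 37.18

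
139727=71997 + 67730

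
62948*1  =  62948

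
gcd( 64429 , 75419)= 1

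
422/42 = 10+1/21 = 10.05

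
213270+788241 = 1001511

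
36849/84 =12283/28 = 438.68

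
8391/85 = 98+61/85 = 98.72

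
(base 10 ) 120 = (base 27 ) 4c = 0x78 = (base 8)170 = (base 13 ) 93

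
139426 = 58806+80620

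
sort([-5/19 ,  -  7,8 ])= [-7, - 5/19,8]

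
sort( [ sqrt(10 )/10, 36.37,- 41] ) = [ - 41 , sqrt(10) /10, 36.37 ] 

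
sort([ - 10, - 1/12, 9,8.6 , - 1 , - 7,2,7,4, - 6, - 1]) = [ - 10, - 7, - 6,- 1, - 1 , - 1/12,2,4, 7,  8.6,9] 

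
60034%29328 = 1378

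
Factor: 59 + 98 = 157  =  157^1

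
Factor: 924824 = 2^3  *  115603^1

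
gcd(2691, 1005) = 3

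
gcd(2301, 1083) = 3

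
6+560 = 566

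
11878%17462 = 11878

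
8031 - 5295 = 2736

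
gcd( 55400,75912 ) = 8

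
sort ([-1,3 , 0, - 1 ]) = [ - 1, - 1,0, 3 ] 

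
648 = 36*18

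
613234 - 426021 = 187213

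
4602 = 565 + 4037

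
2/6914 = 1/3457 = 0.00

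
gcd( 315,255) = 15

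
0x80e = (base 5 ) 31222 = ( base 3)2211101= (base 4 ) 200032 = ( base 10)2062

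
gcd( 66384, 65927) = 1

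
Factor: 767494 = 2^1*7^1*13^1 * 4217^1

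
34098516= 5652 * 6033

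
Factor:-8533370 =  - 2^1*5^1*31^1 *27527^1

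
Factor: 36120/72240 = 2^(-1)=1/2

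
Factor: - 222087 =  - 3^1 * 181^1 * 409^1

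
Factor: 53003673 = 3^3*19^1*277^1 * 373^1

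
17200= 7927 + 9273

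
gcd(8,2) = 2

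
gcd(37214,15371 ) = 809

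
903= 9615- 8712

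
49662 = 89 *558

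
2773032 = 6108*454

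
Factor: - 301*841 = -7^1*29^2*43^1  =  - 253141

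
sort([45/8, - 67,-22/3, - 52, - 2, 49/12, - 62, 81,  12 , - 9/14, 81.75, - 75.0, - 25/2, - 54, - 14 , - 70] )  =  [ - 75.0, - 70,  -  67,-62, - 54, - 52, - 14 , - 25/2, - 22/3, - 2, - 9/14,49/12, 45/8 , 12, 81 , 81.75] 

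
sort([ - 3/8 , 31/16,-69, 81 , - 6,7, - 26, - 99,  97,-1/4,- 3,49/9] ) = [ - 99,  -  69, - 26, - 6, - 3 , - 3/8, - 1/4,  31/16,49/9,7,81, 97]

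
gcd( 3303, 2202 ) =1101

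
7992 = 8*999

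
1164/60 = 19 + 2/5 =19.40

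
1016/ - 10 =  - 102+2/5 = - 101.60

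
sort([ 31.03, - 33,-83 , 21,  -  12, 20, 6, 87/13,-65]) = [  -  83,-65,  -  33,-12, 6, 87/13, 20,21, 31.03 ] 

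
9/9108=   1/1012 = 0.00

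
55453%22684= 10085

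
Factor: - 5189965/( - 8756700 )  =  2^( - 2 )*3^ (-1)*5^( - 1) *11^1*17^( - 2)*101^( - 1)*197^1*479^1 = 1037993/1751340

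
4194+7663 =11857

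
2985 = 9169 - 6184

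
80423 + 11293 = 91716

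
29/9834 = 29/9834 = 0.00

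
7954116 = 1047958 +6906158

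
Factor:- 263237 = -13^1*20249^1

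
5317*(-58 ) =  - 308386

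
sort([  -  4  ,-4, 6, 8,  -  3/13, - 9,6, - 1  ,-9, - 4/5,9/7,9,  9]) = [ - 9, - 9, - 4, - 4, - 1, - 4/5, - 3/13,9/7, 6,6, 8 , 9,9]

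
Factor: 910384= 2^4*17^1 * 3347^1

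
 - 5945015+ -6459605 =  - 12404620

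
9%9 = 0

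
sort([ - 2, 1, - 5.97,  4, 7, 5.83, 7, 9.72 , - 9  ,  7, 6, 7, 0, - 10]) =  [ - 10, -9,  -  5.97 ,- 2, 0, 1, 4 , 5.83,6,7,7, 7, 7, 9.72 ]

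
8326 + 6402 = 14728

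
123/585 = 41/195 =0.21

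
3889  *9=35001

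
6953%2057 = 782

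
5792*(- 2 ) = - 11584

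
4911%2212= 487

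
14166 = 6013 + 8153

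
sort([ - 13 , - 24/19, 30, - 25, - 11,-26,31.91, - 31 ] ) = [ - 31, - 26,  -  25, - 13,  -  11, - 24/19,30,31.91] 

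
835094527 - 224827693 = 610266834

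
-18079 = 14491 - 32570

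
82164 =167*492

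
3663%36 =27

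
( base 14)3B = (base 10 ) 53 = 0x35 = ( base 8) 65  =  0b110101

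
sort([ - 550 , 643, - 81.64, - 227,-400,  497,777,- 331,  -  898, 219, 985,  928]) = [ - 898 , - 550,-400, -331,  -  227, -81.64,219,497, 643,777, 928, 985 ]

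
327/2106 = 109/702= 0.16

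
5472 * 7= 38304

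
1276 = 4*319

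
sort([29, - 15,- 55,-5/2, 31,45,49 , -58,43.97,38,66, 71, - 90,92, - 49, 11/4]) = [ - 90,  -  58, - 55,- 49, - 15, - 5/2 , 11/4, 29,31,38,43.97, 45, 49, 66 , 71 , 92]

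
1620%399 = 24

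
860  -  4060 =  -3200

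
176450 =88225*2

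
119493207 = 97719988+21773219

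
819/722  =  1 + 97/722 = 1.13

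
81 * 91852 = 7440012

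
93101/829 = 93101/829 = 112.31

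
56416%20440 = 15536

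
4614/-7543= - 4614/7543 = -0.61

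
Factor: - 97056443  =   - 11^1*31^1*284623^1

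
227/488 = 227/488 =0.47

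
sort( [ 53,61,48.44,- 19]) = [ - 19,48.44,53, 61 ]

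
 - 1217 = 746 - 1963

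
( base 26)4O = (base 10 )128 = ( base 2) 10000000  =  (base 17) 79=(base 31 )44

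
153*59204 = 9058212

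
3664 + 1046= 4710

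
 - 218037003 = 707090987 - 925127990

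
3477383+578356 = 4055739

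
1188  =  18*66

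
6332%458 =378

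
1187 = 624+563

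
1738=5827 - 4089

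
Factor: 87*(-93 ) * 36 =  - 2^2*3^4*29^1 * 31^1  =  -291276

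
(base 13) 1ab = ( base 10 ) 310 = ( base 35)8U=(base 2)100110110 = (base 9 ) 374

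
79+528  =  607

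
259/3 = 86 + 1/3 = 86.33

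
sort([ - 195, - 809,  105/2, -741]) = [  -  809, - 741,-195 , 105/2]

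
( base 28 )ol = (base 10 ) 693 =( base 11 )580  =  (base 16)2B5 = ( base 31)MB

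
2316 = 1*2316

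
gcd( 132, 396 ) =132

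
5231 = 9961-4730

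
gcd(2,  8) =2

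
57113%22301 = 12511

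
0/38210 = 0 = 0.00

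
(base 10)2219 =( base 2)100010101011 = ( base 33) 218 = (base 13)1019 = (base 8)4253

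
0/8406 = 0 = 0.00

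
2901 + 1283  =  4184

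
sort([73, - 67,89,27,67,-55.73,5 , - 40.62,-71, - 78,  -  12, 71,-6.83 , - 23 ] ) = [ - 78 , - 71, - 67, - 55.73, -40.62,- 23,-12, - 6.83,5 , 27,67,71, 73,89 ]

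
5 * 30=150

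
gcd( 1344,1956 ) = 12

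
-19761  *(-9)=177849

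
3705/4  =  3705/4= 926.25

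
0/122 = 0=0.00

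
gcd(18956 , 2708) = 2708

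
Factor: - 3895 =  - 5^1*19^1*41^1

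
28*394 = 11032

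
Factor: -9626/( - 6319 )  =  2^1*71^( - 1 )*89^( - 1 )*4813^1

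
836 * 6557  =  5481652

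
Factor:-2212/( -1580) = 5^( - 1)*7^1  =  7/5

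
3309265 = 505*6553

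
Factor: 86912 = 2^7 *7^1*97^1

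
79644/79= 1008+12/79 = 1008.15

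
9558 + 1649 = 11207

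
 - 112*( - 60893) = 6820016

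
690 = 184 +506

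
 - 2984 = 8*( - 373)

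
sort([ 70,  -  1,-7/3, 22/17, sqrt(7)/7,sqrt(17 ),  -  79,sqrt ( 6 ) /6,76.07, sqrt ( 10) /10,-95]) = [ - 95,-79,-7/3, - 1,sqrt ( 10)/10  ,  sqrt ( 7)/7,sqrt( 6 ) /6,  22/17, sqrt( 17), 70,76.07 ] 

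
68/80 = 17/20  =  0.85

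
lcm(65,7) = 455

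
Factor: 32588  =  2^2 * 8147^1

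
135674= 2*67837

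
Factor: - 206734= - 2^1*11^1*9397^1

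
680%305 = 70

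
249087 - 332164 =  -83077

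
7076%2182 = 530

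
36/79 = 36/79= 0.46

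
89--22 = 111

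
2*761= 1522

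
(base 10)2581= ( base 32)2GL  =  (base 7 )10345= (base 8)5025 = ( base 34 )27v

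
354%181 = 173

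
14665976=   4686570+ 9979406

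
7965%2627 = 84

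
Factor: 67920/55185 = 16/13 = 2^4 * 13^ ( - 1)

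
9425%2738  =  1211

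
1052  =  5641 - 4589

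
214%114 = 100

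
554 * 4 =2216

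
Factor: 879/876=293/292 =2^(  -  2 ) *73^( - 1 )* 293^1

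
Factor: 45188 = 2^2* 11^1*13^1 * 79^1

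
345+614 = 959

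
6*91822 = 550932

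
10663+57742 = 68405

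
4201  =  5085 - 884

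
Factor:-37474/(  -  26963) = 82/59 = 2^1*41^1*59^( - 1) 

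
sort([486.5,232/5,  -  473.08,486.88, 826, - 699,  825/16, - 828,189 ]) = [-828, - 699, - 473.08,232/5, 825/16,189,486.5, 486.88,  826]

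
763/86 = 763/86 = 8.87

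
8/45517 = 8/45517 = 0.00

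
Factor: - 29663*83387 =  - 61^1*1367^1*29663^1 = - 2473508581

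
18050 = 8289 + 9761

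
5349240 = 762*7020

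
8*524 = 4192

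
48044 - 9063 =38981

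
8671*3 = 26013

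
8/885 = 8/885  =  0.01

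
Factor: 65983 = 65983^1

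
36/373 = 36/373=0.10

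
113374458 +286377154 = 399751612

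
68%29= 10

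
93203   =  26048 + 67155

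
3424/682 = 1712/341 = 5.02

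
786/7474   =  393/3737  =  0.11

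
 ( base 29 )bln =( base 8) 23233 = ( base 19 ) 1873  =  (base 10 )9883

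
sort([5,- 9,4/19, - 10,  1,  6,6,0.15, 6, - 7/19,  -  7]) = [ - 10,  -  9, - 7,-7/19, 0.15, 4/19,1, 5,6,6,6 ]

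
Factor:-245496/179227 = -2^3 * 3^1*19^( - 1) *53^1*193^1*9433^(  -  1 )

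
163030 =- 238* (- 685 ) 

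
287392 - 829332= - 541940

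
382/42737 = 382/42737 = 0.01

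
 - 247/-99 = 247/99 = 2.49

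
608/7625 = 608/7625 = 0.08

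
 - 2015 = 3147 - 5162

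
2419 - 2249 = 170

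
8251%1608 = 211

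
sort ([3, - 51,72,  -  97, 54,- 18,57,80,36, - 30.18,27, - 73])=[  -  97, - 73, - 51,- 30.18, - 18, 3, 27 , 36,54,57,72,80]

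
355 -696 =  - 341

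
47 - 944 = -897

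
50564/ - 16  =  - 3161 + 3/4 = - 3160.25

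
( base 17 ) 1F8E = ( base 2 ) 10010010110110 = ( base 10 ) 9398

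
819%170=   139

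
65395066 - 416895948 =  - 351500882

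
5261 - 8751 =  - 3490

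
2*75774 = 151548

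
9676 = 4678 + 4998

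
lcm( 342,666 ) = 12654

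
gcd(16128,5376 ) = 5376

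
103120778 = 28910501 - -74210277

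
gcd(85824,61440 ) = 192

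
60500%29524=1452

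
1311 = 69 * 19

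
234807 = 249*943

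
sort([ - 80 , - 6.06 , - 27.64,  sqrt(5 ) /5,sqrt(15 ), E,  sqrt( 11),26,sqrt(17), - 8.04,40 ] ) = [-80, - 27.64, - 8.04, - 6.06,sqrt (5 )/5 , E,sqrt(11), sqrt( 15 ),sqrt( 17),  26, 40]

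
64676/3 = 21558+2/3 = 21558.67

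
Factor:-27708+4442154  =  4414446 = 2^1*3^3 * 81749^1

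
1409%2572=1409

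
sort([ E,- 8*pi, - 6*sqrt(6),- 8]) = [  -  8 * pi, -6*sqrt( 6), -8,E ]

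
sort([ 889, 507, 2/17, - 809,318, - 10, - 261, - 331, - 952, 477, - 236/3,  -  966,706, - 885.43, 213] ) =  [ - 966, - 952, -885.43, - 809, - 331, - 261,  -  236/3 , - 10,2/17,213 , 318,477,507, 706, 889 ] 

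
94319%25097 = 19028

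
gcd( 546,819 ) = 273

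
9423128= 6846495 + 2576633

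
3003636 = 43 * 69852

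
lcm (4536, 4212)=58968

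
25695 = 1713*15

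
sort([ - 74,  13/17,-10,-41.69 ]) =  [  -  74, - 41.69,  -  10,13/17 ] 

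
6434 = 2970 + 3464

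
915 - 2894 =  - 1979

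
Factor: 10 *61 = 2^1*5^1*61^1 =610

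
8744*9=78696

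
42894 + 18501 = 61395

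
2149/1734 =1+415/1734 = 1.24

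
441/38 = 11 + 23/38 = 11.61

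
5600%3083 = 2517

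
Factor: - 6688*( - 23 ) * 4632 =712512768 = 2^8*3^1*11^1*19^1 *23^1*193^1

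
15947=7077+8870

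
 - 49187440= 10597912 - 59785352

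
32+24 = 56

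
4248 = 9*472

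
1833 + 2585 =4418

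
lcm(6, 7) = 42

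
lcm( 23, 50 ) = 1150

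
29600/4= 7400= 7400.00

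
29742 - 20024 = 9718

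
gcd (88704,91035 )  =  63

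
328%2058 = 328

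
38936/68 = 572 + 10/17 = 572.59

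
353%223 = 130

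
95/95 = 1 = 1.00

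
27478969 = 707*38867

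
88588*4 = 354352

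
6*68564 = 411384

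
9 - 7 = 2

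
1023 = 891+132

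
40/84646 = 20/42323  =  0.00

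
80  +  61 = 141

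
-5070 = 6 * ( - 845)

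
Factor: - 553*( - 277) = 153181=7^1*79^1*277^1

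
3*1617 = 4851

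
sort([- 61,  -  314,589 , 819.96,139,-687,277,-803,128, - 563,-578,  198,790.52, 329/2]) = [  -  803,-687,-578,-563, - 314,-61 , 128, 139,329/2, 198,277, 589,  790.52,819.96]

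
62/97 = 62/97 = 0.64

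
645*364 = 234780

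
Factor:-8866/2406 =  - 3^(-1)*11^1*13^1*31^1 *401^ (-1) = - 4433/1203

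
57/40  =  57/40 = 1.43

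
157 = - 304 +461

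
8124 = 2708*3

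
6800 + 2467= 9267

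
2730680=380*7186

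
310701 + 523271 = 833972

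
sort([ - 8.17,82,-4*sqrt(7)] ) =[ - 4*  sqrt(7 ), - 8.17, 82 ] 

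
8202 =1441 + 6761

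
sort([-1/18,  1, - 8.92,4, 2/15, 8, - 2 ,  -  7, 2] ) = [ - 8.92, - 7, - 2, - 1/18, 2/15,1, 2, 4,  8 ] 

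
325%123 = 79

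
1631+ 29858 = 31489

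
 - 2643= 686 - 3329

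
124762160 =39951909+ 84810251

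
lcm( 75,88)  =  6600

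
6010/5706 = 1 + 152/2853= 1.05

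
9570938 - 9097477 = 473461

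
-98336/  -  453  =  98336/453 = 217.08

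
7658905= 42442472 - 34783567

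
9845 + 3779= 13624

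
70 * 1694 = 118580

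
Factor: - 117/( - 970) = 2^( - 1 )*3^2 * 5^ (- 1 ) * 13^1*97^( - 1) 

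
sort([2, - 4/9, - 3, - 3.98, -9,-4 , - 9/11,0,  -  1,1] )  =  [ - 9, - 4, - 3.98, - 3, -1, - 9/11, - 4/9, 0,  1,2]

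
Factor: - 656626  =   - 2^1*569^1 * 577^1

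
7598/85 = 7598/85 = 89.39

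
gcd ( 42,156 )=6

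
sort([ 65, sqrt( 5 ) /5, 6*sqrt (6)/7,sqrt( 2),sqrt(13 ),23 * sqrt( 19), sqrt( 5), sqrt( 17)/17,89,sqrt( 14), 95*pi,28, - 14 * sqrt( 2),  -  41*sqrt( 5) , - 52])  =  [ - 41 * sqrt( 5),  -  52, - 14*sqrt(2 ),sqrt(17)/17 , sqrt( 5) /5,sqrt(2),6*sqrt (6)/7, sqrt( 5), sqrt(13), sqrt( 14) , 28,65,89,  23*sqrt( 19), 95*pi]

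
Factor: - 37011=  -  3^1*13^2*73^1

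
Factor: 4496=2^4*281^1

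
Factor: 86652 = 2^2*3^2*29^1 * 83^1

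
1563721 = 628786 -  - 934935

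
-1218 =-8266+7048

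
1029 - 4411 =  - 3382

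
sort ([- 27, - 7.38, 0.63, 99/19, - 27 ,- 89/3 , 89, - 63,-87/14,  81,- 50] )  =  [- 63, - 50,  -  89/3, - 27,-27,-7.38, - 87/14, 0.63,99/19, 81,  89]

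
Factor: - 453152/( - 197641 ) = 2^5*7^2 * 17^2  *  197641^(-1)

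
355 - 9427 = - 9072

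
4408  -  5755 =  - 1347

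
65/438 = 65/438 =0.15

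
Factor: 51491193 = 3^1*13^1 * 1320287^1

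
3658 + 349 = 4007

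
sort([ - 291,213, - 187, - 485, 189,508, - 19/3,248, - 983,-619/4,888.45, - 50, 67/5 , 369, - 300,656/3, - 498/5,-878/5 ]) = [ - 983,-485,-300, - 291,-187, - 878/5, - 619/4, - 498/5,-50, - 19/3,67/5, 189, 213,656/3,248,369, 508, 888.45]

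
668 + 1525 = 2193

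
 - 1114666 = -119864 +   -  994802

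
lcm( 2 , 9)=18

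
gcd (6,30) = 6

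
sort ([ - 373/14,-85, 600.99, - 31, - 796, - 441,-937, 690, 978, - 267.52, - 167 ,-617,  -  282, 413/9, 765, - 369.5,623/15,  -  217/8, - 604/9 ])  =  [ -937, - 796,  -  617, - 441, -369.5, - 282, - 267.52, - 167, - 85,  -  604/9, -31,-217/8,  -  373/14  ,  623/15, 413/9,600.99,690,765,  978]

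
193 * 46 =8878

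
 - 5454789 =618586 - 6073375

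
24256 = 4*6064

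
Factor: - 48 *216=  - 10368  =  - 2^7*3^4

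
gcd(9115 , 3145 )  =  5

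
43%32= 11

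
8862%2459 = 1485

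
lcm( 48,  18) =144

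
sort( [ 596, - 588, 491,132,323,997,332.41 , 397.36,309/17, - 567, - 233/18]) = [ - 588, - 567,  -  233/18,  309/17,132,323,332.41,397.36,491, 596,997]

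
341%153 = 35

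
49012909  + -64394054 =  - 15381145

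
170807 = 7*24401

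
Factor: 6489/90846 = 1/14  =  2^(-1)*7^( - 1)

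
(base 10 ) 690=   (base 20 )1ea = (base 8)1262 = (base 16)2B2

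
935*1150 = 1075250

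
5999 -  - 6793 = 12792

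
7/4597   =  7/4597   =  0.00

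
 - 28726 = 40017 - 68743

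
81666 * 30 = 2449980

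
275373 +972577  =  1247950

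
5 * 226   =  1130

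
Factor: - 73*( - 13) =949 = 13^1*73^1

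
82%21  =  19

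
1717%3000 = 1717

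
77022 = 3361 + 73661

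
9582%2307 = 354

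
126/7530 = 21/1255 = 0.02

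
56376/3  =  18792=18792.00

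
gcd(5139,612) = 9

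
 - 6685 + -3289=-9974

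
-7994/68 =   -  118 + 15/34=-117.56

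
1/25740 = 1/25740 =0.00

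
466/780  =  233/390 = 0.60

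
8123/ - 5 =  - 1625+2/5 = - 1624.60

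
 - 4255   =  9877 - 14132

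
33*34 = 1122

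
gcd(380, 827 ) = 1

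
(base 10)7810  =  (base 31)83T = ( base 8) 17202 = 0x1E82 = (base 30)8KA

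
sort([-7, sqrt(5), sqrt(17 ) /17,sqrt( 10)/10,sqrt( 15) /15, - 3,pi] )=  [  -  7, - 3, sqrt(17)/17,sqrt(15)/15, sqrt(10 ) /10, sqrt( 5 ),  pi]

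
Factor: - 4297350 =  -2^1*3^1 *5^2*28649^1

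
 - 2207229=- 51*43279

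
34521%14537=5447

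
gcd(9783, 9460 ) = 1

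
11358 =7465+3893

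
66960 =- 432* ( - 155 ) 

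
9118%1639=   923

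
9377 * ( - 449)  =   - 4210273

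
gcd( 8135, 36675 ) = 5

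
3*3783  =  11349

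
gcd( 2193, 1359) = 3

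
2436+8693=11129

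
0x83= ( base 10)131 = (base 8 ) 203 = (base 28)4J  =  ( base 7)245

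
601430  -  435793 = 165637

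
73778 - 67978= 5800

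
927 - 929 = -2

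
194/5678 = 97/2839 = 0.03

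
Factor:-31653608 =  - 2^3*7^2*80749^1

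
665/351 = 665/351 = 1.89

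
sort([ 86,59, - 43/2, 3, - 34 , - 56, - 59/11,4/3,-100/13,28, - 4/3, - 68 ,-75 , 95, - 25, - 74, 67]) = [ - 75, - 74, - 68, - 56,-34, - 25, - 43/2, - 100/13,- 59/11, - 4/3,4/3,3,28, 59, 67,86, 95 ] 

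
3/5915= 3/5915 = 0.00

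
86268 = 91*948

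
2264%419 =169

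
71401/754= 71401/754= 94.70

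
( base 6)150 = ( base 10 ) 66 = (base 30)26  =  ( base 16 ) 42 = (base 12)56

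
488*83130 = 40567440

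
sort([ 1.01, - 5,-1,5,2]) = [-5,  -  1,1.01, 2,5 ]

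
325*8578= 2787850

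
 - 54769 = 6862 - 61631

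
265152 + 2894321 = 3159473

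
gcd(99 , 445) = 1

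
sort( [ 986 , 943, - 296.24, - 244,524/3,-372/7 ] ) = [ - 296.24,  -  244, - 372/7,524/3 , 943,986 ] 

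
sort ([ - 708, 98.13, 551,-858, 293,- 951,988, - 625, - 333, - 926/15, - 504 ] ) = [ - 951, - 858, - 708, - 625, - 504, - 333, - 926/15, 98.13,293, 551,988 ]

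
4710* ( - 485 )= - 2284350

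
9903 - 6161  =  3742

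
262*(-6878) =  - 1802036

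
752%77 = 59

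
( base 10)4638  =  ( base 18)e5c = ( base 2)1001000011110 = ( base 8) 11036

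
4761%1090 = 401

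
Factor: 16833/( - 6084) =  - 5611/2028  =  -2^ ( - 2 )*3^(  -  1)*13^(- 2 )*31^1  *  181^1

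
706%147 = 118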